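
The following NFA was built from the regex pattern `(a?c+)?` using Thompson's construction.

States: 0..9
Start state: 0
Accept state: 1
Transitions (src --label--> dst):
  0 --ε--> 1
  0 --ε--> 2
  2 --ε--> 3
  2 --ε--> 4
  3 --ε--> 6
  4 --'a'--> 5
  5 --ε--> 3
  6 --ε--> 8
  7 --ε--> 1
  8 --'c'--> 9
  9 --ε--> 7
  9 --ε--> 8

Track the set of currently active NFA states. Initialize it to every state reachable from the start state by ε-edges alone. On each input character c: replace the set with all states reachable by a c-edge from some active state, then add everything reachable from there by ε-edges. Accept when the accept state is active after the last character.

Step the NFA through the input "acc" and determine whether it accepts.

initial (ε-close {0}): {0,1,2,3,4,6,8}
'a' @ 1: {3,5,6,8}
'c' @ 2: {1,7,8,9}  [accepting]
'c' @ 3: {1,7,8,9}  [accepting]
end set {1,7,8,9} — state 1 in

Answer: ACCEPT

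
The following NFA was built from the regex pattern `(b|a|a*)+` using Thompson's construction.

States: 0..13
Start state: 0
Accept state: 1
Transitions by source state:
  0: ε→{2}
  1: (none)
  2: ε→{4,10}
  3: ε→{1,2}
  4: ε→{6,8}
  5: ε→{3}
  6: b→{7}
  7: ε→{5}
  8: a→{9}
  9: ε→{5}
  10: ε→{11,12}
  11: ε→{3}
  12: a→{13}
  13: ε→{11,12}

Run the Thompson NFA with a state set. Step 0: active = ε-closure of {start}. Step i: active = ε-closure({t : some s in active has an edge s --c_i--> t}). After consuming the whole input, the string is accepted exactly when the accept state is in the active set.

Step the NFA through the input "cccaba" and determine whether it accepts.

S₀ = ε-closure({0}) = {0,1,2,3,4,6,8,10,11,12}
'c' @ 1: {}  — state set empty
rest 'ccaba' ignored (set empty)
after full input: {}  (accept=1 not in)

Answer: REJECT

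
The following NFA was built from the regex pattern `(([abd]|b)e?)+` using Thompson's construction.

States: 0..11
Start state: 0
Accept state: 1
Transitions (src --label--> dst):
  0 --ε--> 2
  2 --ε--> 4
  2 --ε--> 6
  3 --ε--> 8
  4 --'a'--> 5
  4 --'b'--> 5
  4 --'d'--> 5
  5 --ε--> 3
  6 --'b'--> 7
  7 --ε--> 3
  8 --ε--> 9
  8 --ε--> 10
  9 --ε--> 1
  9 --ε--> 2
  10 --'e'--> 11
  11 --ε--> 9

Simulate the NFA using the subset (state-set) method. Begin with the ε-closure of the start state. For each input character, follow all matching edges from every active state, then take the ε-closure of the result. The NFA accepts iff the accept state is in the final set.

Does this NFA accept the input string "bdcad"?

Answer: REJECT

Trace:
start: ε-closure({0}) = {0,2,4,6}
'b' @ 1: {1,2,3,4,5,6,7,8,9,10}  (accept∈set)
'd' @ 2: {1,2,3,4,5,6,8,9,10}  (accept∈set)
'c' @ 3: {}  — state set empty
rest 'ad' ignored (set empty)
final: {}; accept 1 not in set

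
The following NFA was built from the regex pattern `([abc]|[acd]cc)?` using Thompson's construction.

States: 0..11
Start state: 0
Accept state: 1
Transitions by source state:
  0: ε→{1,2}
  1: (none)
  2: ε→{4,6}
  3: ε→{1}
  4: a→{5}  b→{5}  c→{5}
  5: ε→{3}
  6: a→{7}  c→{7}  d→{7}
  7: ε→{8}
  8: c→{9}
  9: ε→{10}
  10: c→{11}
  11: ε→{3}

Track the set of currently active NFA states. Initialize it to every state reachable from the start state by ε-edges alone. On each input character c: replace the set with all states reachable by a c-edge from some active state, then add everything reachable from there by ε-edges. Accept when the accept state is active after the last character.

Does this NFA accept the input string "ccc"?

Answer: ACCEPT

Derivation:
S₀ = ε-closure({0}) = {0,1,2,4,6}
'c' @ 1: {1,3,5,7,8}  [accepting]
'c' @ 2: {9,10}
'c' @ 3: {1,3,11}  [accepting]
after full input: {1,3,11}  (accept=1 in)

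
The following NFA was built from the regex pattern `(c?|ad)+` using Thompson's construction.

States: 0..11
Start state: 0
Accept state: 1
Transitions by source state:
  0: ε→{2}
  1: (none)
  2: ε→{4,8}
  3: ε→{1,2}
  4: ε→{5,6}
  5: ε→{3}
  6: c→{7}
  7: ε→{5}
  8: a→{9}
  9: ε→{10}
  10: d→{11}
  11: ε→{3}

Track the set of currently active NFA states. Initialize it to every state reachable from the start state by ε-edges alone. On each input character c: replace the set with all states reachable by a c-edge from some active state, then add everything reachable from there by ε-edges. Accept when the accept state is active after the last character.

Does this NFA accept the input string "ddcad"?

Answer: REJECT

Steps:
start: ε-closure({0}) = {0,1,2,3,4,5,6,8}
'd' @ 1: {}  — no active states
rest 'dcad' ignored (set empty)
after full input: {}  (accept=1 not in)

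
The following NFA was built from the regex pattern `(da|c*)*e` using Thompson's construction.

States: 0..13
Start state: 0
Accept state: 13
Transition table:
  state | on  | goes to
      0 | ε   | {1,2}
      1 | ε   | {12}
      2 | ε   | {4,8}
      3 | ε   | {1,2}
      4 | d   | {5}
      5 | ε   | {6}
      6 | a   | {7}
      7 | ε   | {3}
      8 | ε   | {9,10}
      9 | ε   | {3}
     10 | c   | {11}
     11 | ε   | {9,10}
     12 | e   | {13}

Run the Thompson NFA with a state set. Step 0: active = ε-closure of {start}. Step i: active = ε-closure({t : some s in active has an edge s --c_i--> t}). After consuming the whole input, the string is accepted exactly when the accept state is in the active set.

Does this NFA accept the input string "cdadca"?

Answer: REJECT

Trace:
start: ε-closure({0}) = {0,1,2,3,4,8,9,10,12}
'c' @ 1: {1,2,3,4,8,9,10,11,12}
'd' @ 2: {5,6}
'a' @ 3: {1,2,3,4,7,8,9,10,12}
'd' @ 4: {5,6}
'c' @ 5: {}  — no active states
rest 'a' ignored (set empty)
end set {} — state 13 not in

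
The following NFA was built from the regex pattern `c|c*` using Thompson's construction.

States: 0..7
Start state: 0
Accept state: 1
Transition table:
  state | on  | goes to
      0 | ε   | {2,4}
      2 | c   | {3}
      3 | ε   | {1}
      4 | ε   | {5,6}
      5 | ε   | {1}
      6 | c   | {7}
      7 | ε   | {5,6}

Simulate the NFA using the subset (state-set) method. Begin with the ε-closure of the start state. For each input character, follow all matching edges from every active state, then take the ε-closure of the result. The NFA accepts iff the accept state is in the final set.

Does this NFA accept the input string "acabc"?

start: ε-closure({0}) = {0,1,2,4,5,6}
'a' @ 1: {}  — no active states
rest 'cabc' ignored (set empty)
after full input: {}  (accept=1 not in)

Answer: REJECT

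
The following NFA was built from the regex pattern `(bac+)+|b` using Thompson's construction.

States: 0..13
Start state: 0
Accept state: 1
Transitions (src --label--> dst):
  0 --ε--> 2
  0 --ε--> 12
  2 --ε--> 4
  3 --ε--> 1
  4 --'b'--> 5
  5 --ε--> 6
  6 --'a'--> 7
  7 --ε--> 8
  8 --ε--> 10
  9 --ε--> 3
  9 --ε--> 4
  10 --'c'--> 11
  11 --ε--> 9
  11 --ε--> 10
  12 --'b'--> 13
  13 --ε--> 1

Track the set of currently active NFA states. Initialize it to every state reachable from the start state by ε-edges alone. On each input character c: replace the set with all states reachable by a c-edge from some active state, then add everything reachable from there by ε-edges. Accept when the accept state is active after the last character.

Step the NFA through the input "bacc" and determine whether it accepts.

Answer: ACCEPT

Derivation:
S₀ = ε-closure({0}) = {0,2,4,12}
'b' @ 1: {1,5,6,13}  ✓accept
'a' @ 2: {7,8,10}
'c' @ 3: {1,3,4,9,10,11}  ✓accept
'c' @ 4: {1,3,4,9,10,11}  ✓accept
final: {1,3,4,9,10,11}; accept 1 in set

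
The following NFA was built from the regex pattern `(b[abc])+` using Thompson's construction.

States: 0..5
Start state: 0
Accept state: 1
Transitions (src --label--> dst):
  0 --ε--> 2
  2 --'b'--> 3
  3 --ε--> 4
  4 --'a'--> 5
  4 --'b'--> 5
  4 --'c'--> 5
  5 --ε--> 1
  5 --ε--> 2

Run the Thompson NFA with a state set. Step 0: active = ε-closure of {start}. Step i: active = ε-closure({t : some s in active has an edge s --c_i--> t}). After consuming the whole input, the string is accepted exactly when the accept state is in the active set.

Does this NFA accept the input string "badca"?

Answer: REJECT

Derivation:
start: ε-closure({0}) = {0,2}
'b' @ 1: {3,4}
'a' @ 2: {1,2,5}  [accepting]
'd' @ 3: {}  — dead — no transitions
rest 'ca' ignored (set empty)
after full input: {}  (accept=1 not in)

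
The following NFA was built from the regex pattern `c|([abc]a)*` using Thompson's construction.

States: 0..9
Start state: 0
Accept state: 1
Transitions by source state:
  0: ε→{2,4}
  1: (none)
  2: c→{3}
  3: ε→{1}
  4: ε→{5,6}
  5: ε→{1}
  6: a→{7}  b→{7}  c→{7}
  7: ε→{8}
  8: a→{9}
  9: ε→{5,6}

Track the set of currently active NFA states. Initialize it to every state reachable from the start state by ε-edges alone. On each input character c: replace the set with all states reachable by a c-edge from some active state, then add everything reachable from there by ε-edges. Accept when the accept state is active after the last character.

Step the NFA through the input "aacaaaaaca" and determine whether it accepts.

initial (ε-close {0}): {0,1,2,4,5,6}
'a' @ 1: {7,8}
'a' @ 2: {1,5,6,9}  (accept∈set)
'c' @ 3: {7,8}
'a' @ 4: {1,5,6,9}  (accept∈set)
'a' @ 5: {7,8}
'a' @ 6: {1,5,6,9}  (accept∈set)
'a' @ 7: {7,8}
'a' @ 8: {1,5,6,9}  (accept∈set)
'c' @ 9: {7,8}
'a' @ 10: {1,5,6,9}  (accept∈set)
after full input: {1,5,6,9}  (accept=1 in)

Answer: ACCEPT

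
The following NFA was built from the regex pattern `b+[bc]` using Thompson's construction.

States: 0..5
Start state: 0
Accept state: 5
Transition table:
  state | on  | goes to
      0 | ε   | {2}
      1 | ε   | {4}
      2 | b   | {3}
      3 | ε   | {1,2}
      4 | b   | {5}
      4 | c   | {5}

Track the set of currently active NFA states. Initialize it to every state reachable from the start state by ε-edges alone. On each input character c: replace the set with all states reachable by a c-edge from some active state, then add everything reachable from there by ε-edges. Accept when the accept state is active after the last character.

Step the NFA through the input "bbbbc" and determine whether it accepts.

Answer: ACCEPT

Steps:
S₀ = ε-closure({0}) = {0,2}
'b' @ 1: {1,2,3,4}
'b' @ 2: {1,2,3,4,5}  [accepting]
'b' @ 3: {1,2,3,4,5}  [accepting]
'b' @ 4: {1,2,3,4,5}  [accepting]
'c' @ 5: {5}  [accepting]
final: {5}; accept 5 in set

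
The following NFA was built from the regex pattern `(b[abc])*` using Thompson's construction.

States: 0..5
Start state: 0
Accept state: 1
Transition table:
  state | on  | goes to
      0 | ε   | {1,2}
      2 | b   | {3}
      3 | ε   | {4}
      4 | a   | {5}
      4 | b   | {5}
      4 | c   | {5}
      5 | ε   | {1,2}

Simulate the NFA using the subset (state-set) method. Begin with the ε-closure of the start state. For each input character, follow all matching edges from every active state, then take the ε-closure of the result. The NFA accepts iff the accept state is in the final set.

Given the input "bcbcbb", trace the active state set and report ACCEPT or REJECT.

Answer: ACCEPT

Steps:
S₀ = ε-closure({0}) = {0,1,2}
'b' @ 1: {3,4}
'c' @ 2: {1,2,5}  ✓accept
'b' @ 3: {3,4}
'c' @ 4: {1,2,5}  ✓accept
'b' @ 5: {3,4}
'b' @ 6: {1,2,5}  ✓accept
final: {1,2,5}; accept 1 in set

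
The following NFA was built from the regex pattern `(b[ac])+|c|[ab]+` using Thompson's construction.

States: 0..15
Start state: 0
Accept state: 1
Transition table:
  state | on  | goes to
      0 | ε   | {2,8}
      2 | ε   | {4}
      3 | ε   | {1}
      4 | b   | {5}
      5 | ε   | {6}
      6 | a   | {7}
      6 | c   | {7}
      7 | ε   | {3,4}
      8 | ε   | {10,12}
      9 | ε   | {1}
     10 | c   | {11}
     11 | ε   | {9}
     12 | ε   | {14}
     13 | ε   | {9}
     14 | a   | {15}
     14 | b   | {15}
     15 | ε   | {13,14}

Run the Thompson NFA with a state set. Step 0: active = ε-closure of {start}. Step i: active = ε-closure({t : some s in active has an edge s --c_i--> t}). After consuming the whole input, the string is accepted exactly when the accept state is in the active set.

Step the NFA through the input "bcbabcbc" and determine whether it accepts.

Answer: ACCEPT

Steps:
S₀ = ε-closure({0}) = {0,2,4,8,10,12,14}
'b' @ 1: {1,5,6,9,13,14,15}  [accepting]
'c' @ 2: {1,3,4,7}  [accepting]
'b' @ 3: {5,6}
'a' @ 4: {1,3,4,7}  [accepting]
'b' @ 5: {5,6}
'c' @ 6: {1,3,4,7}  [accepting]
'b' @ 7: {5,6}
'c' @ 8: {1,3,4,7}  [accepting]
end set {1,3,4,7} — state 1 in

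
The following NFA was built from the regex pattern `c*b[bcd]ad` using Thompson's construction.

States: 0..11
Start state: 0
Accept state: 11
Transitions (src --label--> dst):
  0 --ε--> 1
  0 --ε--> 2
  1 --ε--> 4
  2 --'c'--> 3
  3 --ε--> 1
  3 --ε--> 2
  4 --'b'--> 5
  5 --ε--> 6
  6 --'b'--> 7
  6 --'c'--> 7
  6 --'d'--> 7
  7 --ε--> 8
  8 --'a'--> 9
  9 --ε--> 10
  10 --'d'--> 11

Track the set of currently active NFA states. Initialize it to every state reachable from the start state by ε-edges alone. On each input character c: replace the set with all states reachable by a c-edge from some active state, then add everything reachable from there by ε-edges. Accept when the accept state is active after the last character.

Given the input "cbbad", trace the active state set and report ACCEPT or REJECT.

Answer: ACCEPT

Steps:
S₀ = ε-closure({0}) = {0,1,2,4}
'c' @ 1: {1,2,3,4}
'b' @ 2: {5,6}
'b' @ 3: {7,8}
'a' @ 4: {9,10}
'd' @ 5: {11}  [accepting]
final: {11}; accept 11 in set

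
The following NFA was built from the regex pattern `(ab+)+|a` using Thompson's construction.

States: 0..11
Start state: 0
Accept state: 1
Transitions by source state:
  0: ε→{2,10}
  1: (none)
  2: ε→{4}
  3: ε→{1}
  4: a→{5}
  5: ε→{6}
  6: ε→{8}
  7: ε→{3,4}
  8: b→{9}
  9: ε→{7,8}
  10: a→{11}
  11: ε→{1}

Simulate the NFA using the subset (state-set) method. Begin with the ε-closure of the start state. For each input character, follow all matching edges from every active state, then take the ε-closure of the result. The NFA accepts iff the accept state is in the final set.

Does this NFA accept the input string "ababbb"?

Answer: ACCEPT

Trace:
start: ε-closure({0}) = {0,2,4,10}
'a' @ 1: {1,5,6,8,11}  ✓accept
'b' @ 2: {1,3,4,7,8,9}  ✓accept
'a' @ 3: {5,6,8}
'b' @ 4: {1,3,4,7,8,9}  ✓accept
'b' @ 5: {1,3,4,7,8,9}  ✓accept
'b' @ 6: {1,3,4,7,8,9}  ✓accept
end set {1,3,4,7,8,9} — state 1 in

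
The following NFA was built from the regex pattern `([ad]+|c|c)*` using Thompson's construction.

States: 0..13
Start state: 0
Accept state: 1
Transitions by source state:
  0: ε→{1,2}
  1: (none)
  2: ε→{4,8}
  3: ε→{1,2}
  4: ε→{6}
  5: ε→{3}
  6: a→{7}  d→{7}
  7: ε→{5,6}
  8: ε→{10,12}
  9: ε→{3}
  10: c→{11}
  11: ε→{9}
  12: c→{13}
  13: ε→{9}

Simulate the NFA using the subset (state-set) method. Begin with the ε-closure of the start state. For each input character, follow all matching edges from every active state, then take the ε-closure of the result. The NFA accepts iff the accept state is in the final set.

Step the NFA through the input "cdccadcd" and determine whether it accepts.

Answer: ACCEPT

Trace:
start: ε-closure({0}) = {0,1,2,4,6,8,10,12}
'c' @ 1: {1,2,3,4,6,8,9,10,11,12,13}  [accepting]
'd' @ 2: {1,2,3,4,5,6,7,8,10,12}  [accepting]
'c' @ 3: {1,2,3,4,6,8,9,10,11,12,13}  [accepting]
'c' @ 4: {1,2,3,4,6,8,9,10,11,12,13}  [accepting]
'a' @ 5: {1,2,3,4,5,6,7,8,10,12}  [accepting]
'd' @ 6: {1,2,3,4,5,6,7,8,10,12}  [accepting]
'c' @ 7: {1,2,3,4,6,8,9,10,11,12,13}  [accepting]
'd' @ 8: {1,2,3,4,5,6,7,8,10,12}  [accepting]
end set {1,2,3,4,5,6,7,8,10,12} — state 1 in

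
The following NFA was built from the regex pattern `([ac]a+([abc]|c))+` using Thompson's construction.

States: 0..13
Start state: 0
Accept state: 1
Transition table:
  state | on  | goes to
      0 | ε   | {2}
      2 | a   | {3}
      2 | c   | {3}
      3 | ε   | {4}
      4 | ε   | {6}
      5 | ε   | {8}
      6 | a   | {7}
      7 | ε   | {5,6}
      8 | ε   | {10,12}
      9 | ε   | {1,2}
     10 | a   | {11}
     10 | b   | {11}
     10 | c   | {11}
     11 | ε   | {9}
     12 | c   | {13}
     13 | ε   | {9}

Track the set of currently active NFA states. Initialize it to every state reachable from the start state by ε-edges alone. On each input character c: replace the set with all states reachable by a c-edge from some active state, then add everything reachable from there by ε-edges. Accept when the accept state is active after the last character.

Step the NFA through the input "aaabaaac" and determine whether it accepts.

start: ε-closure({0}) = {0,2}
'a' @ 1: {3,4,6}
'a' @ 2: {5,6,7,8,10,12}
'a' @ 3: {1,2,5,6,7,8,9,10,11,12}  [accepting]
'b' @ 4: {1,2,9,11}  [accepting]
'a' @ 5: {3,4,6}
'a' @ 6: {5,6,7,8,10,12}
'a' @ 7: {1,2,5,6,7,8,9,10,11,12}  [accepting]
'c' @ 8: {1,2,3,4,6,9,11,13}  [accepting]
end set {1,2,3,4,6,9,11,13} — state 1 in

Answer: ACCEPT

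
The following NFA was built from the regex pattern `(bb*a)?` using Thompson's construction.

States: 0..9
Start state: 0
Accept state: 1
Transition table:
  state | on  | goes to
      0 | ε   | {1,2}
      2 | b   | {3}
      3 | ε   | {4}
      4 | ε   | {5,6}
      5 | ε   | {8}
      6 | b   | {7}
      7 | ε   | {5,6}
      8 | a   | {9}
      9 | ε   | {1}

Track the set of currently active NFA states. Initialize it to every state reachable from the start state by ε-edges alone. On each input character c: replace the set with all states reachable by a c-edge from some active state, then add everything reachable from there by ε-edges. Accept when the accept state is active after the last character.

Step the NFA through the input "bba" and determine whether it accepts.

Answer: ACCEPT

Derivation:
start: ε-closure({0}) = {0,1,2}
'b' @ 1: {3,4,5,6,8}
'b' @ 2: {5,6,7,8}
'a' @ 3: {1,9}  ✓accept
final: {1,9}; accept 1 in set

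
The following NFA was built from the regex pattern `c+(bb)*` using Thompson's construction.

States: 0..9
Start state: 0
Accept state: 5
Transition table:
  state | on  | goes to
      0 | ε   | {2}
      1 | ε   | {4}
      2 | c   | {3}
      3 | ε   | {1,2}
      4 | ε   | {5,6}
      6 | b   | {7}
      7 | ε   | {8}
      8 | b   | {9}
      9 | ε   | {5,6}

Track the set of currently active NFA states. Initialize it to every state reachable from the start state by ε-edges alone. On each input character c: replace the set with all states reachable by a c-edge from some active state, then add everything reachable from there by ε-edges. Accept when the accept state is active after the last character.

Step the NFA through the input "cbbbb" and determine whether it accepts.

Answer: ACCEPT

Steps:
initial (ε-close {0}): {0,2}
'c' @ 1: {1,2,3,4,5,6}  [accepting]
'b' @ 2: {7,8}
'b' @ 3: {5,6,9}  [accepting]
'b' @ 4: {7,8}
'b' @ 5: {5,6,9}  [accepting]
final: {5,6,9}; accept 5 in set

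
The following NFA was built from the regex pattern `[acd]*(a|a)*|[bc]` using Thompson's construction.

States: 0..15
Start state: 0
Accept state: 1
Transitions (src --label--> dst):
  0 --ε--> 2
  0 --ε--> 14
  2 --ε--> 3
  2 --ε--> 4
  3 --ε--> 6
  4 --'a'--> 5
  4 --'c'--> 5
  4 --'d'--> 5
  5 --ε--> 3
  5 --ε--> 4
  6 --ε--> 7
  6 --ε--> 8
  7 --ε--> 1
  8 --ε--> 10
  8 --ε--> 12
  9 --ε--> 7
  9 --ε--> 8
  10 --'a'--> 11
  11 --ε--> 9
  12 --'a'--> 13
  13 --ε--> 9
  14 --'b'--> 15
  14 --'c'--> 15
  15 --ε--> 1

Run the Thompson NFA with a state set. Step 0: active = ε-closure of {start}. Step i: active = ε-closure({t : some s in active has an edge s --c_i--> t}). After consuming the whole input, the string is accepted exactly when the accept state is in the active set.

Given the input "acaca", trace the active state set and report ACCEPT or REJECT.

start: ε-closure({0}) = {0,1,2,3,4,6,7,8,10,12,14}
'a' @ 1: {1,3,4,5,6,7,8,9,10,11,12,13}  [accepting]
'c' @ 2: {1,3,4,5,6,7,8,10,12}  [accepting]
'a' @ 3: {1,3,4,5,6,7,8,9,10,11,12,13}  [accepting]
'c' @ 4: {1,3,4,5,6,7,8,10,12}  [accepting]
'a' @ 5: {1,3,4,5,6,7,8,9,10,11,12,13}  [accepting]
end set {1,3,4,5,6,7,8,9,10,11,12,13} — state 1 in

Answer: ACCEPT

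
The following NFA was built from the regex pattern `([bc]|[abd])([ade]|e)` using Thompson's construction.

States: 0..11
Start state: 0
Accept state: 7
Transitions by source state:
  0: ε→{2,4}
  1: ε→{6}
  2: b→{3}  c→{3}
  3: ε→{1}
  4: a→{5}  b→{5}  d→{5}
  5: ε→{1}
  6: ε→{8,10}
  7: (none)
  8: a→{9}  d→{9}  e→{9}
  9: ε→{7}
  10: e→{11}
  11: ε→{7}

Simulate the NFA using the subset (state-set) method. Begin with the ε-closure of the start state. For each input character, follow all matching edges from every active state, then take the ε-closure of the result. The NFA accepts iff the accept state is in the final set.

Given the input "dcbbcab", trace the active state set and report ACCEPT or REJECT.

S₀ = ε-closure({0}) = {0,2,4}
'd' @ 1: {1,5,6,8,10}
'c' @ 2: {}  — no active states
rest 'bbcab' ignored (set empty)
after full input: {}  (accept=7 not in)

Answer: REJECT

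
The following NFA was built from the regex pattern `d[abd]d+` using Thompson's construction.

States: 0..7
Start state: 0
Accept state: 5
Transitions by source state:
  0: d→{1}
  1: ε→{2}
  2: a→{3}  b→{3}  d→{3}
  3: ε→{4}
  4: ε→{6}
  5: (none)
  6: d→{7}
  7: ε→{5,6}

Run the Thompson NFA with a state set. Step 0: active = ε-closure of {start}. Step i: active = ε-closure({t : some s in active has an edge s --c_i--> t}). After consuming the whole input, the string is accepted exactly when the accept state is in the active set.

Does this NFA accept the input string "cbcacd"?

S₀ = ε-closure({0}) = {0}
'c' @ 1: {}  — no active states
rest 'bcacd' ignored (set empty)
end set {} — state 5 not in

Answer: REJECT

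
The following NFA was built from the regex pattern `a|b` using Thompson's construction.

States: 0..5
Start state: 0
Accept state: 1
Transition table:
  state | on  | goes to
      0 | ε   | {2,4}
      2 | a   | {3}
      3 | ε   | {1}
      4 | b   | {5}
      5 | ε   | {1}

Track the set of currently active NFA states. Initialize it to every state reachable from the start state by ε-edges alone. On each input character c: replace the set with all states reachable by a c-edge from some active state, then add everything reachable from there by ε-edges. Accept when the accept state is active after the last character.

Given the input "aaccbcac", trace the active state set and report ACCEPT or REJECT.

initial (ε-close {0}): {0,2,4}
'a' @ 1: {1,3}  (accept∈set)
'a' @ 2: {}  — dead — no transitions
rest 'ccbcac' ignored (set empty)
end set {} — state 1 not in

Answer: REJECT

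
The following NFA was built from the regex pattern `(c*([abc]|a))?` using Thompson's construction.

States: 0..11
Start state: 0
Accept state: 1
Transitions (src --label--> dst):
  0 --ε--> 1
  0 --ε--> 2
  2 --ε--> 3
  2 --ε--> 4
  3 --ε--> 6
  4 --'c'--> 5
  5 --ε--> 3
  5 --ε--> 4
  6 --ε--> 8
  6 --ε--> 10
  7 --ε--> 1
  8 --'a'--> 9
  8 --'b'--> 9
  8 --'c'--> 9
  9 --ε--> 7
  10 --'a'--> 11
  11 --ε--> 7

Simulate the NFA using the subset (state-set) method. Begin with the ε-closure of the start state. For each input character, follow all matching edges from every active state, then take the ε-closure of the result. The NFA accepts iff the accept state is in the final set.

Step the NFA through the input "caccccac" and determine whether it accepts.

S₀ = ε-closure({0}) = {0,1,2,3,4,6,8,10}
'c' @ 1: {1,3,4,5,6,7,8,9,10}  (accept∈set)
'a' @ 2: {1,7,9,11}  (accept∈set)
'c' @ 3: {}  — no active states
rest 'cccac' ignored (set empty)
end set {} — state 1 not in

Answer: REJECT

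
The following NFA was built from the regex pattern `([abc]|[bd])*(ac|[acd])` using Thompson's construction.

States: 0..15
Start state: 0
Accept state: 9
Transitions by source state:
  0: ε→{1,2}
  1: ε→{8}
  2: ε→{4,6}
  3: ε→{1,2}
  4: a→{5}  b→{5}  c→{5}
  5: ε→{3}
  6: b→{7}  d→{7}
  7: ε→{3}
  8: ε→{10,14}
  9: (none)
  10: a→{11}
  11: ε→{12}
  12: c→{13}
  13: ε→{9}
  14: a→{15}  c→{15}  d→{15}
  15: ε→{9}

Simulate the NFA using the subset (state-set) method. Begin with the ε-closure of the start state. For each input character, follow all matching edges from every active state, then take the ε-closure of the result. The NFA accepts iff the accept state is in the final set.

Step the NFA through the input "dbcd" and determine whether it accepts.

initial (ε-close {0}): {0,1,2,4,6,8,10,14}
'd' @ 1: {1,2,3,4,6,7,8,9,10,14,15}  ✓accept
'b' @ 2: {1,2,3,4,5,6,7,8,10,14}
'c' @ 3: {1,2,3,4,5,6,8,9,10,14,15}  ✓accept
'd' @ 4: {1,2,3,4,6,7,8,9,10,14,15}  ✓accept
final: {1,2,3,4,6,7,8,9,10,14,15}; accept 9 in set

Answer: ACCEPT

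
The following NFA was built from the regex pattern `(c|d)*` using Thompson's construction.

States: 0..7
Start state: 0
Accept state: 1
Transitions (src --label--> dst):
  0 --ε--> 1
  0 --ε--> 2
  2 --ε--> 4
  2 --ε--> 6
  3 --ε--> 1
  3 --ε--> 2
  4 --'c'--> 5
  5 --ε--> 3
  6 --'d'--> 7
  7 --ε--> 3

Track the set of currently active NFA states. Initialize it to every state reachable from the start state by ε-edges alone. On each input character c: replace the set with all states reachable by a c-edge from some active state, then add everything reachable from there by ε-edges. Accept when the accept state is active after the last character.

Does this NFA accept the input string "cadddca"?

initial (ε-close {0}): {0,1,2,4,6}
'c' @ 1: {1,2,3,4,5,6}  (accept∈set)
'a' @ 2: {}  — no active states
rest 'dddca' ignored (set empty)
final: {}; accept 1 not in set

Answer: REJECT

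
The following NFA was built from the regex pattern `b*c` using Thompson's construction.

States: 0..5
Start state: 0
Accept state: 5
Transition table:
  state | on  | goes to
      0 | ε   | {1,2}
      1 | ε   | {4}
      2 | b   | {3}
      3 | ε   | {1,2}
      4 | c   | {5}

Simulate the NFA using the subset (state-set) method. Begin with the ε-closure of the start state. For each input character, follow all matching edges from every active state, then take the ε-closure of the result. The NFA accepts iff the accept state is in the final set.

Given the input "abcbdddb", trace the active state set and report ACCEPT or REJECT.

Answer: REJECT

Derivation:
start: ε-closure({0}) = {0,1,2,4}
'a' @ 1: {}  — state set empty
rest 'bcbdddb' ignored (set empty)
final: {}; accept 5 not in set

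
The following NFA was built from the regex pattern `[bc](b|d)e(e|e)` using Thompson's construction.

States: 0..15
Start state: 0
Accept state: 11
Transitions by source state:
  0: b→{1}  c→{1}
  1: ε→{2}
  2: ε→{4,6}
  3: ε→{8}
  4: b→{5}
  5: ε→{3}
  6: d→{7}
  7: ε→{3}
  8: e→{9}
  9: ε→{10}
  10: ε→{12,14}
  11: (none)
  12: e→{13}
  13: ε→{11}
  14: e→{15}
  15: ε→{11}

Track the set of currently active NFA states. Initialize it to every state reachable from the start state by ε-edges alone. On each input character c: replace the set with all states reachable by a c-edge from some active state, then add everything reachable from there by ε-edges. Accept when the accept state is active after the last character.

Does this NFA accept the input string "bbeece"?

initial (ε-close {0}): {0}
'b' @ 1: {1,2,4,6}
'b' @ 2: {3,5,8}
'e' @ 3: {9,10,12,14}
'e' @ 4: {11,13,15}  (accept∈set)
'c' @ 5: {}  — no active states
rest 'e' ignored (set empty)
final: {}; accept 11 not in set

Answer: REJECT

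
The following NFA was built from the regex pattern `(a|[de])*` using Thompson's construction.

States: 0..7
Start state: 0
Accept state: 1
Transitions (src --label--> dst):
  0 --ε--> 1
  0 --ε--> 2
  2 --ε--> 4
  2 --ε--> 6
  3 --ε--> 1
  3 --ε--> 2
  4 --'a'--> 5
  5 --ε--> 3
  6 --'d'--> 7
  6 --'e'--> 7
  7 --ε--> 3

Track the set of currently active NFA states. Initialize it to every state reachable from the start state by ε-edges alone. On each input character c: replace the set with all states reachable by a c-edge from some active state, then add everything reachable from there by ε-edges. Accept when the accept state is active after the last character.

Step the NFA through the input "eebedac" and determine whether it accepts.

Answer: REJECT

Derivation:
start: ε-closure({0}) = {0,1,2,4,6}
'e' @ 1: {1,2,3,4,6,7}  (accept∈set)
'e' @ 2: {1,2,3,4,6,7}  (accept∈set)
'b' @ 3: {}  — state set empty
rest 'edac' ignored (set empty)
end set {} — state 1 not in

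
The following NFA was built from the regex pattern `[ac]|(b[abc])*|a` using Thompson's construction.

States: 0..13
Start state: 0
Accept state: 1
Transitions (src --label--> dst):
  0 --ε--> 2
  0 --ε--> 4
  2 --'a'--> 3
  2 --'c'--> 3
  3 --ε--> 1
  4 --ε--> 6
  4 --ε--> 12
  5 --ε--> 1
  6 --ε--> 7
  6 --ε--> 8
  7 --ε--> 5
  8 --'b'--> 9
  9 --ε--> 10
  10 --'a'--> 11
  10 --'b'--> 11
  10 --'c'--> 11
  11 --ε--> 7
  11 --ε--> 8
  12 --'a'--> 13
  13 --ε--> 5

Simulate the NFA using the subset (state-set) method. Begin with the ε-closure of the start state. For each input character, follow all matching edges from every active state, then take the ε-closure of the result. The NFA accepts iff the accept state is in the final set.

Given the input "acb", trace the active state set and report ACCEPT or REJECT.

initial (ε-close {0}): {0,1,2,4,5,6,7,8,12}
'a' @ 1: {1,3,5,13}  [accepting]
'c' @ 2: {}  — dead — no transitions
rest 'b' ignored (set empty)
after full input: {}  (accept=1 not in)

Answer: REJECT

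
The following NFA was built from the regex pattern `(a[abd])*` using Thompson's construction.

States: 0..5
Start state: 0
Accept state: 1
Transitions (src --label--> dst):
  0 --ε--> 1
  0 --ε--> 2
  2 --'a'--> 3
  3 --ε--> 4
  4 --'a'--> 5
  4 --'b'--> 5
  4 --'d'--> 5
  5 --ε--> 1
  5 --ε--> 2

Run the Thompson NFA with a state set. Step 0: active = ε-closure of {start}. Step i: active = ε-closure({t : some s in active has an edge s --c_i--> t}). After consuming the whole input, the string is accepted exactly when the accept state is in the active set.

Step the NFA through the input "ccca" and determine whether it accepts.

Answer: REJECT

Derivation:
S₀ = ε-closure({0}) = {0,1,2}
'c' @ 1: {}  — dead — no transitions
rest 'cca' ignored (set empty)
final: {}; accept 1 not in set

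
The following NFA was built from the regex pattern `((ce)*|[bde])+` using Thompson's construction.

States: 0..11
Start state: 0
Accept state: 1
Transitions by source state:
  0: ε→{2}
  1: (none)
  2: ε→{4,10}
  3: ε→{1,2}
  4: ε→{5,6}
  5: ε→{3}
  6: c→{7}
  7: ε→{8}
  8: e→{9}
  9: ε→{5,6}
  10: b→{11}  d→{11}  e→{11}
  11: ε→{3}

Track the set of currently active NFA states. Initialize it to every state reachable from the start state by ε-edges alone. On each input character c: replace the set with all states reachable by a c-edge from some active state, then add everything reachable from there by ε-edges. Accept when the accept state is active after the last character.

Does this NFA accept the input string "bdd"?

S₀ = ε-closure({0}) = {0,1,2,3,4,5,6,10}
'b' @ 1: {1,2,3,4,5,6,10,11}  (accept∈set)
'd' @ 2: {1,2,3,4,5,6,10,11}  (accept∈set)
'd' @ 3: {1,2,3,4,5,6,10,11}  (accept∈set)
after full input: {1,2,3,4,5,6,10,11}  (accept=1 in)

Answer: ACCEPT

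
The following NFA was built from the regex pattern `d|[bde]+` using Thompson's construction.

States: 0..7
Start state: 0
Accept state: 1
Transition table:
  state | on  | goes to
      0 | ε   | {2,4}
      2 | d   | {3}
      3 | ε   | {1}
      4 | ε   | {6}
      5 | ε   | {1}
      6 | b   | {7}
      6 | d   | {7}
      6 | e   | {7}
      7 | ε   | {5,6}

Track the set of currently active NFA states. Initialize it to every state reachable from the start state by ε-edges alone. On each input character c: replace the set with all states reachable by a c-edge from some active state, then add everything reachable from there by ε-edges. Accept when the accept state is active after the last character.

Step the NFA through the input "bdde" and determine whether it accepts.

Answer: ACCEPT

Trace:
S₀ = ε-closure({0}) = {0,2,4,6}
'b' @ 1: {1,5,6,7}  ✓accept
'd' @ 2: {1,5,6,7}  ✓accept
'd' @ 3: {1,5,6,7}  ✓accept
'e' @ 4: {1,5,6,7}  ✓accept
end set {1,5,6,7} — state 1 in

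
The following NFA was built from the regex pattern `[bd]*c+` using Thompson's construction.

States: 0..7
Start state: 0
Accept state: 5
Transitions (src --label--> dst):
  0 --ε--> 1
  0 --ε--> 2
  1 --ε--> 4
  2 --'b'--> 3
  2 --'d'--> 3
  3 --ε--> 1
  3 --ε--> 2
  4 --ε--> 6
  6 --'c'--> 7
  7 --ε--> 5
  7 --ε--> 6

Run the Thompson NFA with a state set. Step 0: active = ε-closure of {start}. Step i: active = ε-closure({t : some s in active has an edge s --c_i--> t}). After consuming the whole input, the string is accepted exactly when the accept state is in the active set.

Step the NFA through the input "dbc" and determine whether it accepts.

Answer: ACCEPT

Derivation:
S₀ = ε-closure({0}) = {0,1,2,4,6}
'd' @ 1: {1,2,3,4,6}
'b' @ 2: {1,2,3,4,6}
'c' @ 3: {5,6,7}  [accepting]
final: {5,6,7}; accept 5 in set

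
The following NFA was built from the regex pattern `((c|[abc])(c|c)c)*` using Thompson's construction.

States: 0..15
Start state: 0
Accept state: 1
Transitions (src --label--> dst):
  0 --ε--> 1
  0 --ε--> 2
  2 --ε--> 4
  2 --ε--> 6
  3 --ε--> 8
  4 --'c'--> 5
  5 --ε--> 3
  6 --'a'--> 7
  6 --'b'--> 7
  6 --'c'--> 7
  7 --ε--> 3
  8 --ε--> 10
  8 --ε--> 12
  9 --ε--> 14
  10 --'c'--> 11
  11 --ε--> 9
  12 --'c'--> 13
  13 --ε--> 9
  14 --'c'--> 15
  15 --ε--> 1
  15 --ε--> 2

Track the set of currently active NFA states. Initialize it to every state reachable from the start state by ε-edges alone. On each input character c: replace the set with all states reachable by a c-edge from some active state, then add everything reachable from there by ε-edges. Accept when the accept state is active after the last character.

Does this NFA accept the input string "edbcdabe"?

Answer: REJECT

Trace:
initial (ε-close {0}): {0,1,2,4,6}
'e' @ 1: {}  — no active states
rest 'dbcdabe' ignored (set empty)
after full input: {}  (accept=1 not in)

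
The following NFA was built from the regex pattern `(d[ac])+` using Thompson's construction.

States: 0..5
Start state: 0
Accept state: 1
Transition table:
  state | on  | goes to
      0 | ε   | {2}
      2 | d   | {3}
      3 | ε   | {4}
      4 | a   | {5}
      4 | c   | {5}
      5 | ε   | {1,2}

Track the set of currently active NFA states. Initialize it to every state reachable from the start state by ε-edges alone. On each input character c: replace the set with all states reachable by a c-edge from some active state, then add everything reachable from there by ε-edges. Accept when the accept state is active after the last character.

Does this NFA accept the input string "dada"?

S₀ = ε-closure({0}) = {0,2}
'd' @ 1: {3,4}
'a' @ 2: {1,2,5}  ✓accept
'd' @ 3: {3,4}
'a' @ 4: {1,2,5}  ✓accept
after full input: {1,2,5}  (accept=1 in)

Answer: ACCEPT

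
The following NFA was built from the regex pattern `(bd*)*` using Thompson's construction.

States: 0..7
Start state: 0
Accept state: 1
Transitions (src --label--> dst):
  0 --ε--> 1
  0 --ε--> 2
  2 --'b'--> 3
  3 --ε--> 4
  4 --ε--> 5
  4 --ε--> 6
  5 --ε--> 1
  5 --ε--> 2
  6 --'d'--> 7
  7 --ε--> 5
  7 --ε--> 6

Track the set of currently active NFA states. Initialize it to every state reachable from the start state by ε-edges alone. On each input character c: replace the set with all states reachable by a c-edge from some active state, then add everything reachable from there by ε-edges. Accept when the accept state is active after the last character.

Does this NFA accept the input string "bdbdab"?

S₀ = ε-closure({0}) = {0,1,2}
'b' @ 1: {1,2,3,4,5,6}  [accepting]
'd' @ 2: {1,2,5,6,7}  [accepting]
'b' @ 3: {1,2,3,4,5,6}  [accepting]
'd' @ 4: {1,2,5,6,7}  [accepting]
'a' @ 5: {}  — no active states
rest 'b' ignored (set empty)
end set {} — state 1 not in

Answer: REJECT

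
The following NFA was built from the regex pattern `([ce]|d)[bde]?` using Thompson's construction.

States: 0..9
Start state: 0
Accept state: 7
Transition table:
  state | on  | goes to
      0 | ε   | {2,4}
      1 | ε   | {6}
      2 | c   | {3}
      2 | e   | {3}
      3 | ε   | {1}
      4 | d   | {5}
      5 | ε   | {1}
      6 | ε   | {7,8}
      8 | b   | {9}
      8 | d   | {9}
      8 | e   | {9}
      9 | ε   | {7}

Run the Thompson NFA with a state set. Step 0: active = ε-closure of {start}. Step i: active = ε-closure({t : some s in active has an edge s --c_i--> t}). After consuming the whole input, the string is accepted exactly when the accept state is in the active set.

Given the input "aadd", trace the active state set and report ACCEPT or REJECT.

Answer: REJECT

Derivation:
start: ε-closure({0}) = {0,2,4}
'a' @ 1: {}  — no active states
rest 'add' ignored (set empty)
end set {} — state 7 not in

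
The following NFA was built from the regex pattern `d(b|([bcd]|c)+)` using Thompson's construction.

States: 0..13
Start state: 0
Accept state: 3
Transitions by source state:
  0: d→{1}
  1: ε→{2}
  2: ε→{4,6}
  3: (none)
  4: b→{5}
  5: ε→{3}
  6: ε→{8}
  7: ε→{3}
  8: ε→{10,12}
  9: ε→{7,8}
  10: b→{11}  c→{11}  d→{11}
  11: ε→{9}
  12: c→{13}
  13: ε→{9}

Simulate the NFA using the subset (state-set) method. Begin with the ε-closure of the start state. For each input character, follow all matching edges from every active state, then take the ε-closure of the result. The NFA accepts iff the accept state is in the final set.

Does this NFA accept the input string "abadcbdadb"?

S₀ = ε-closure({0}) = {0}
'a' @ 1: {}  — no active states
rest 'badcbdadb' ignored (set empty)
after full input: {}  (accept=3 not in)

Answer: REJECT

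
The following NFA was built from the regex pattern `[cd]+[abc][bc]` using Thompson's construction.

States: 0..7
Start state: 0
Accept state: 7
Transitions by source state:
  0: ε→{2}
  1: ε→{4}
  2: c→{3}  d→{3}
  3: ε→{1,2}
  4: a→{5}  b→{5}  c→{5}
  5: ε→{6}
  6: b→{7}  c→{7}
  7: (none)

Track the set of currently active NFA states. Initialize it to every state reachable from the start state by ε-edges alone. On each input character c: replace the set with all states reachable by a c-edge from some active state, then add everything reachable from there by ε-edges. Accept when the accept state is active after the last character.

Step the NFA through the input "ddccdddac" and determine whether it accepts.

S₀ = ε-closure({0}) = {0,2}
'd' @ 1: {1,2,3,4}
'd' @ 2: {1,2,3,4}
'c' @ 3: {1,2,3,4,5,6}
'c' @ 4: {1,2,3,4,5,6,7}  ✓accept
'd' @ 5: {1,2,3,4}
'd' @ 6: {1,2,3,4}
'd' @ 7: {1,2,3,4}
'a' @ 8: {5,6}
'c' @ 9: {7}  ✓accept
end set {7} — state 7 in

Answer: ACCEPT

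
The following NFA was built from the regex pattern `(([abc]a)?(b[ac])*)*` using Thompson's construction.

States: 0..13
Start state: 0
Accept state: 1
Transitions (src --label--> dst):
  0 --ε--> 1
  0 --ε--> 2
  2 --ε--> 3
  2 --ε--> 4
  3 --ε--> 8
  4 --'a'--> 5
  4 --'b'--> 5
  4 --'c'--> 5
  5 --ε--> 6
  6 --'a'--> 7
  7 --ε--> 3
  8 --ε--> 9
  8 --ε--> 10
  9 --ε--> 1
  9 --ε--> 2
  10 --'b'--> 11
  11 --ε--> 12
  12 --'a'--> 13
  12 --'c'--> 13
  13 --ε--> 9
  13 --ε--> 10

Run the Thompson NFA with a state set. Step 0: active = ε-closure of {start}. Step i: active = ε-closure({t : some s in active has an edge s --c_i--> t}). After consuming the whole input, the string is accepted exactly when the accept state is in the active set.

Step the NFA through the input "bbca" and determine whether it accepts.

Answer: REJECT

Steps:
start: ε-closure({0}) = {0,1,2,3,4,8,9,10}
'b' @ 1: {5,6,11,12}
'b' @ 2: {}  — no active states
rest 'ca' ignored (set empty)
end set {} — state 1 not in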